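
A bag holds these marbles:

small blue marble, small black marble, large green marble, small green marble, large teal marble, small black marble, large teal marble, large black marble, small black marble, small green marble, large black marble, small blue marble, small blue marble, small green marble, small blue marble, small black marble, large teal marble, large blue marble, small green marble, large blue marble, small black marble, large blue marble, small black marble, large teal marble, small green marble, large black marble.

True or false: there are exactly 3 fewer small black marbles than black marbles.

True

There are 6 small black marbles.
There are 9 black marbles.
The claim requires 9 − 6 (= 3) to equal 3, which holds.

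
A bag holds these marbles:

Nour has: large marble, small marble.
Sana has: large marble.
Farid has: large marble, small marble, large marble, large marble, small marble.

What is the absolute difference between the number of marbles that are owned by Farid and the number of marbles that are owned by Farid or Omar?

marbles owned by Farid: 5. marbles owned by Farid or Omar: 5.
|5 − 5| = 5 − 5 = 0.

0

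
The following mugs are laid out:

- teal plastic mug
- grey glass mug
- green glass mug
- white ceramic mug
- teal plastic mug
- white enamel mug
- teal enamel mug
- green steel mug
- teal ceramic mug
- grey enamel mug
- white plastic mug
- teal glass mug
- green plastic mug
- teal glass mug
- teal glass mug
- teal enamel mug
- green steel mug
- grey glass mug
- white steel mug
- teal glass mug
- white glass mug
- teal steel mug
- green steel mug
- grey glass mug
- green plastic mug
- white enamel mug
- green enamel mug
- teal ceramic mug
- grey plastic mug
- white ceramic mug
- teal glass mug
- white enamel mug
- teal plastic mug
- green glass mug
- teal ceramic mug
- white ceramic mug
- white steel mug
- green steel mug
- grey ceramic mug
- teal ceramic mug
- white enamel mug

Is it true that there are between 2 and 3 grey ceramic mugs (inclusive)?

|grey ceramic mugs| = 1.
The claim requires 2 ≤ 1 ≤ 3, which does not hold.

False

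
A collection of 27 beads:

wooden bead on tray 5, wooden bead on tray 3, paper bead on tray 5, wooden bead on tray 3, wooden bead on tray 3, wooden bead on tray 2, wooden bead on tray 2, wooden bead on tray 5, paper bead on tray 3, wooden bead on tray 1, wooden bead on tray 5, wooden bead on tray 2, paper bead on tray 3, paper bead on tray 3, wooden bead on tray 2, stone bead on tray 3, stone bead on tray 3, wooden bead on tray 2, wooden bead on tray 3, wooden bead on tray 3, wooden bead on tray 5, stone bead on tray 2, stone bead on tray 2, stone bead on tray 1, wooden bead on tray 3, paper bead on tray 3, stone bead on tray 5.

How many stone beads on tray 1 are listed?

1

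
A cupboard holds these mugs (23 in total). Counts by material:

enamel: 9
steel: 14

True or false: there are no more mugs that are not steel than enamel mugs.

True

There are 9 mugs that are not steel.
There are 9 enamel mugs.
The claim requires 9 ≤ 9, which holds.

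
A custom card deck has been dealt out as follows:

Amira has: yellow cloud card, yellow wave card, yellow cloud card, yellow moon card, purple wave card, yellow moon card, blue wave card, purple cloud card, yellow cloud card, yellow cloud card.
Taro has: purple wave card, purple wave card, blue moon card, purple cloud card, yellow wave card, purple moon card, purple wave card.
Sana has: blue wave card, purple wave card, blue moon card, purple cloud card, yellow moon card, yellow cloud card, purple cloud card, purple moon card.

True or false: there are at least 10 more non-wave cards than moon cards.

False

There are 16 non-wave cards.
There are 7 moon cards.
The claim requires 16 − 7 = 9 ≥ 10, which does not hold.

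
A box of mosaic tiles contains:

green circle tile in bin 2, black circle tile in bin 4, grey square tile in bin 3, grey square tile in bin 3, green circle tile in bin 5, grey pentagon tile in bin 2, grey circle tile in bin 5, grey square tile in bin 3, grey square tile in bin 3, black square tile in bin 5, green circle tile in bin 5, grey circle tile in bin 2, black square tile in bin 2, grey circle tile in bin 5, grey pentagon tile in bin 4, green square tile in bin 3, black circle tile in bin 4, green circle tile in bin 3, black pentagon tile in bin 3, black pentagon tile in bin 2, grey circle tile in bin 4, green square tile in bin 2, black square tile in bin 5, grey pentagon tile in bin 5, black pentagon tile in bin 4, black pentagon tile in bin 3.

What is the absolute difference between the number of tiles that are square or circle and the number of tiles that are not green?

1

tiles that are square or circle: 19. tiles that are not green: 20.
|19 − 20| = 20 − 19 = 1.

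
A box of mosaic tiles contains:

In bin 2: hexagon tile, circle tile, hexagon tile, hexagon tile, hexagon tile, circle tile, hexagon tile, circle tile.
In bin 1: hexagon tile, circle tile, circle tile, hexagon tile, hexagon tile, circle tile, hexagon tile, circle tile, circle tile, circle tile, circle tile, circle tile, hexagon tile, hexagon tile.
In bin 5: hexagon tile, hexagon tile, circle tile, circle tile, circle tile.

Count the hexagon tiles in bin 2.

5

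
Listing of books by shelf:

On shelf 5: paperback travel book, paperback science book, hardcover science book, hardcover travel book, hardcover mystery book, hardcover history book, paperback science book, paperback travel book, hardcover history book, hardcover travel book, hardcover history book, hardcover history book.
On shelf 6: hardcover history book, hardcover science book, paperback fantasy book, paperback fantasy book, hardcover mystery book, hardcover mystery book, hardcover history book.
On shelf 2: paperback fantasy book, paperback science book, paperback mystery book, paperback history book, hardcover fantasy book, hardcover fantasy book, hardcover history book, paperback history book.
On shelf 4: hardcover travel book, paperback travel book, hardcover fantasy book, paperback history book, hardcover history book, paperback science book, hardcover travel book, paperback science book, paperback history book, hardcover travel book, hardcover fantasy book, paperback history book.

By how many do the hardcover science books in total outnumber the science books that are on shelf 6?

hardcover science books: 2.
science books on shelf 6: 1.
2 − 1 = 1.

1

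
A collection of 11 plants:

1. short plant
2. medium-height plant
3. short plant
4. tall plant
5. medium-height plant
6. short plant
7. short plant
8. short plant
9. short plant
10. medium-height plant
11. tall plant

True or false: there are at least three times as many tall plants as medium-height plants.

False

tall plants: 2.
medium-height plants: 3.
The claim requires 2 ≥ 3 × 3 = 9, which does not hold.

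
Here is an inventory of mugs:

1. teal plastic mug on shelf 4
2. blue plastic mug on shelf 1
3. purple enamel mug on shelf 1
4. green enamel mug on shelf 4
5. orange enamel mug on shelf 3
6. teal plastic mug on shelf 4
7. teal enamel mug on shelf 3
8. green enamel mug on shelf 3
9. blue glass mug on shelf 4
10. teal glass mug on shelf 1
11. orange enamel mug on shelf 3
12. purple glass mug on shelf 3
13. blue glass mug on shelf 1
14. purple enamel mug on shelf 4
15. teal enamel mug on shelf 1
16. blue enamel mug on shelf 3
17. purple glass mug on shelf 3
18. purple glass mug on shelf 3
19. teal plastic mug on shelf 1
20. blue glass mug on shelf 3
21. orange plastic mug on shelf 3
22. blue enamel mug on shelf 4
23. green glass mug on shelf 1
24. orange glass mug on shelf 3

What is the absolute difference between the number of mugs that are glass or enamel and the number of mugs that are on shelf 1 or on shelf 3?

1

mugs that are glass or enamel: 19. mugs on shelf 1 or on shelf 3: 18.
|19 − 18| = 19 − 18 = 1.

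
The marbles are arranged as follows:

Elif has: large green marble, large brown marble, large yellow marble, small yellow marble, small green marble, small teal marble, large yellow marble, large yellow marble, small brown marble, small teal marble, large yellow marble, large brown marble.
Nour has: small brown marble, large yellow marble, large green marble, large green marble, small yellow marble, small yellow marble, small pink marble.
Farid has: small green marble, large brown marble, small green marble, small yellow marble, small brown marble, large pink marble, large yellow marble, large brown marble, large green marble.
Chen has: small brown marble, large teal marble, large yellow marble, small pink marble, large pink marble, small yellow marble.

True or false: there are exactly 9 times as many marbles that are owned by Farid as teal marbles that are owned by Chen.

True

|marbles owned by Farid| = 9.
|teal marbles owned by Chen| = 1.
The claim requires 9 = 9 × 1 = 9, which holds.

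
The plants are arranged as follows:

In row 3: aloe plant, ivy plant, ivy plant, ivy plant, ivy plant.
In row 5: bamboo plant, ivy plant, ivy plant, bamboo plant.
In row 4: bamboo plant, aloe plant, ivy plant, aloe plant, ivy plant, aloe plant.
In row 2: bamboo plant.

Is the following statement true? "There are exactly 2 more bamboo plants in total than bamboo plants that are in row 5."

True

|bamboo plants| = 4.
|bamboo plants in row 5| = 2.
The claim requires 4 − 2 (= 2) to equal 2, which holds.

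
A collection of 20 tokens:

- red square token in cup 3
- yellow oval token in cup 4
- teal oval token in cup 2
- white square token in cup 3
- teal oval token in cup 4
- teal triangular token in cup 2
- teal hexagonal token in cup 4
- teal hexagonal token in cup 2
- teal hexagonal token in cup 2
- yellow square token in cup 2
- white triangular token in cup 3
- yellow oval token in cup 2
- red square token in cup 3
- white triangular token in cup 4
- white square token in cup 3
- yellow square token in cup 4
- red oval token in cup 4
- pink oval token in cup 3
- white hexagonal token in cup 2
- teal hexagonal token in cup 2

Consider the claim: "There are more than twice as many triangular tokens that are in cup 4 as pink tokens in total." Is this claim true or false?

False

|triangular tokens in cup 4| = 1.
|pink tokens| = 1.
The claim requires 1 > 2 × 1 = 2, which does not hold.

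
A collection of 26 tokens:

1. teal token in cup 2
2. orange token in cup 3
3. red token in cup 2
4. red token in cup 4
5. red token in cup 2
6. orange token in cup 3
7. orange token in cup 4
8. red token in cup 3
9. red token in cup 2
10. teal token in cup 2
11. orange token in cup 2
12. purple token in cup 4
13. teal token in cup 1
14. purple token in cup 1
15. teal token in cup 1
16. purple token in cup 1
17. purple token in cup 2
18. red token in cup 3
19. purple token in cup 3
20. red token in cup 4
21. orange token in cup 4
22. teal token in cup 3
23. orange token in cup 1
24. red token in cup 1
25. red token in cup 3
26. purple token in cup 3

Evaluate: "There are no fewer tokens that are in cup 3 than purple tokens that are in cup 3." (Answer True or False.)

|tokens in cup 3| = 8.
|purple tokens in cup 3| = 2.
The claim requires 8 ≥ 2, which holds.

True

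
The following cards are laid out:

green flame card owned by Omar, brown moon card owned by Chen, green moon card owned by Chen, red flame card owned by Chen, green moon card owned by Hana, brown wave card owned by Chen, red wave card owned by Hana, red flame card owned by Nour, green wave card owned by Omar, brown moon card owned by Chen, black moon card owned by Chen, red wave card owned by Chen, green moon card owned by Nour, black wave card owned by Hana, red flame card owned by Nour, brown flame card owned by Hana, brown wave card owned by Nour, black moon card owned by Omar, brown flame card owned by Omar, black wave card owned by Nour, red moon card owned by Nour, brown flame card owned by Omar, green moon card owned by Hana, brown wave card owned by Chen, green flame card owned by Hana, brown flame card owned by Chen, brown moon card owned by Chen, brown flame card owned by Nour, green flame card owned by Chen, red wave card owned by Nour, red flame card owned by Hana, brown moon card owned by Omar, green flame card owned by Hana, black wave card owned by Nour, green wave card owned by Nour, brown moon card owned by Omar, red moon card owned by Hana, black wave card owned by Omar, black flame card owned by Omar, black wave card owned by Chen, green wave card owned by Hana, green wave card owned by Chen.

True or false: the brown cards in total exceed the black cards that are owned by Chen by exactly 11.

brown cards: 13.
black cards owned by Chen: 2.
The claim requires 13 − 2 (= 11) to equal 11, which holds.

True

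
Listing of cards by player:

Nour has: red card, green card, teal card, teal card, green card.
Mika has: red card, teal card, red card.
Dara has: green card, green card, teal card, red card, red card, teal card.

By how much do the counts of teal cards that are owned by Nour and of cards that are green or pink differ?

teal cards owned by Nour: 2. cards that are green or pink: 4.
|2 − 4| = 4 − 2 = 2.

2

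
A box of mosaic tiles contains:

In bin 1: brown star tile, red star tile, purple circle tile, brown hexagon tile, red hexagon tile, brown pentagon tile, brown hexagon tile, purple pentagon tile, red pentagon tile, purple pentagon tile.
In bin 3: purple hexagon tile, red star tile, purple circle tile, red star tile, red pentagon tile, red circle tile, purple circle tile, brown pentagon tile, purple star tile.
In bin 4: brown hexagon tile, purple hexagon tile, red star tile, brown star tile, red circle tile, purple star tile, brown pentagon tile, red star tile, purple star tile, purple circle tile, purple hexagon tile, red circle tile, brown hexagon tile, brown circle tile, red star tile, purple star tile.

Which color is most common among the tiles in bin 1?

brown

Counts by color (restricted to tiles in bin 1): brown 4, red 3, purple 3.
The maximum is 4, held uniquely by brown.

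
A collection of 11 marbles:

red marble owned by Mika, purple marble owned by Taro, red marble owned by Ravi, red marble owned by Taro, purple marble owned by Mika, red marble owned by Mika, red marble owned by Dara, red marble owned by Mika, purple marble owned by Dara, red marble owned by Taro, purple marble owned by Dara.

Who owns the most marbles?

Mika

Counts by owner: Mika→4, Taro→3, Dara→3, Ravi→1.
The maximum is 4, held uniquely by Mika.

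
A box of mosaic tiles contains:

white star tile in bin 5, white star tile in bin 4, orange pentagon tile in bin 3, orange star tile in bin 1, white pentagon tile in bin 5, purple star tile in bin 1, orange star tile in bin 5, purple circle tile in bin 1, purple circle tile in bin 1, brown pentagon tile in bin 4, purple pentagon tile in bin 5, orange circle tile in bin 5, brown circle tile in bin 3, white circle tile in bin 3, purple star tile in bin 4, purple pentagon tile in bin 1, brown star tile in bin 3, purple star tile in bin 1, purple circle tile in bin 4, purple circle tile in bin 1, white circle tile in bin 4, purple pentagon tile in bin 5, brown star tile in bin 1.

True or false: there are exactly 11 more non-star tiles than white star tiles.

False

|non-star tiles| = 14.
|white star tiles| = 2.
The claim requires 14 − 2 (= 12) to equal 11, which does not hold.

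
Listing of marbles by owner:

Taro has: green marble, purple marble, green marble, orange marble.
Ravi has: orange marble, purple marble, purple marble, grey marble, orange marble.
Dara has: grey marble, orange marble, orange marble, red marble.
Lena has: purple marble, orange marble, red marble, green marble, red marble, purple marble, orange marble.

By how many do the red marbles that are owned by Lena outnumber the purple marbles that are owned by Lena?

red marbles owned by Lena: 2.
purple marbles owned by Lena: 2.
2 − 2 = 0.

0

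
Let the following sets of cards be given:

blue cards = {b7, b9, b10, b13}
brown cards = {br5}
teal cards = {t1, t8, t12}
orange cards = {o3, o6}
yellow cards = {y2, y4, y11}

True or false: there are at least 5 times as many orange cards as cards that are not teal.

orange cards: 2.
cards that are not teal: 10.
The claim requires 2 ≥ 5 × 10 = 50, which does not hold.

False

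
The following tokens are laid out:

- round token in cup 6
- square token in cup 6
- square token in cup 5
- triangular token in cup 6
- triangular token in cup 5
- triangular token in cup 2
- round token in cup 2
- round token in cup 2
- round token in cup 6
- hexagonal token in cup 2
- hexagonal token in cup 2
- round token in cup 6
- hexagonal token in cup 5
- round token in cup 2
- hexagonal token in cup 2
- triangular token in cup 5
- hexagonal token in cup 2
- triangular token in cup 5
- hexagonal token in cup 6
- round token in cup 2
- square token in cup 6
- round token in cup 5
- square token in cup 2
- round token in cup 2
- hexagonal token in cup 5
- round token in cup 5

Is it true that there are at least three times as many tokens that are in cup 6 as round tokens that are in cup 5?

True

|tokens in cup 6| = 7.
|round tokens in cup 5| = 2.
The claim requires 7 ≥ 3 × 2 = 6, which holds.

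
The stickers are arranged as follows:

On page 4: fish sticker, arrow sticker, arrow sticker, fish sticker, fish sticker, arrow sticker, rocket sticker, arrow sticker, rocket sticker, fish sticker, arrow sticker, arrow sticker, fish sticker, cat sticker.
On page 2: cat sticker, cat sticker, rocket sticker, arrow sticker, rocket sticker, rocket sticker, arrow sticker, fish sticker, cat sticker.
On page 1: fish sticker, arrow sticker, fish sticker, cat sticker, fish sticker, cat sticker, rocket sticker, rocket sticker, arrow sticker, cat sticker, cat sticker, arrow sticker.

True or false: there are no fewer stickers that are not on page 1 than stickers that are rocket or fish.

True

stickers that are not on page 1: 23.
stickers that are rocket or fish: 16.
The claim requires 23 ≥ 16, which holds.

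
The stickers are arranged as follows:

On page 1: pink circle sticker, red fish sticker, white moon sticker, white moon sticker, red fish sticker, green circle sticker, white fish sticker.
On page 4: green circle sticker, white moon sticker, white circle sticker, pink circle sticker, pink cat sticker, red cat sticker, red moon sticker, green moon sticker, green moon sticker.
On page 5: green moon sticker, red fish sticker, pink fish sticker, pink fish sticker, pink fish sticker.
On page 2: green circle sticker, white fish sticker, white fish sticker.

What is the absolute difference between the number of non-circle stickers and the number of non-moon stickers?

1

non-circle stickers: 18. non-moon stickers: 17.
|18 − 17| = 18 − 17 = 1.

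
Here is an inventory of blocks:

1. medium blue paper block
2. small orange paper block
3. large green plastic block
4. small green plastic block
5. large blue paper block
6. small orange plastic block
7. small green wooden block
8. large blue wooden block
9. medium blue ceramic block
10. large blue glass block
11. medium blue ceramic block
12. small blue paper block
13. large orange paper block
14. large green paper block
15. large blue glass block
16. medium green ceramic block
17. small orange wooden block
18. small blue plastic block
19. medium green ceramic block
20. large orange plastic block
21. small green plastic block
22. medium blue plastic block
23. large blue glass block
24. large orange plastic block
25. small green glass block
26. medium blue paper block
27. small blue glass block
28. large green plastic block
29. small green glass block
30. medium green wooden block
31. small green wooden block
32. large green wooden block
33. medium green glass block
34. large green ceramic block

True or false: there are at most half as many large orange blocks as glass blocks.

True

There are 3 large orange blocks.
There are 7 glass blocks.
The claim requires 2 × 3 = 6 ≤ 7, which holds.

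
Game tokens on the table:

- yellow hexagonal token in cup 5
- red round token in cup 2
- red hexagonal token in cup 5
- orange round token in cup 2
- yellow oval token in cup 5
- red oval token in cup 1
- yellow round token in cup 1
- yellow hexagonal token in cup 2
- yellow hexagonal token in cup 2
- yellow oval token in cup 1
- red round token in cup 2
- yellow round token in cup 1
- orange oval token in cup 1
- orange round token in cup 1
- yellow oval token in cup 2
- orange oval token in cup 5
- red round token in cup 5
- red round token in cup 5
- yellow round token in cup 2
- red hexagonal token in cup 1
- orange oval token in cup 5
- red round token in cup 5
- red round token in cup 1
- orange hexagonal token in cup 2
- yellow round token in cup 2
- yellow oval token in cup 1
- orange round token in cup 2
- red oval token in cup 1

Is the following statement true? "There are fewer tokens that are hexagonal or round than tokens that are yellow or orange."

False

There are 19 tokens that are hexagonal or round.
There are 18 tokens that are yellow or orange.
The claim requires 19 < 18, which does not hold.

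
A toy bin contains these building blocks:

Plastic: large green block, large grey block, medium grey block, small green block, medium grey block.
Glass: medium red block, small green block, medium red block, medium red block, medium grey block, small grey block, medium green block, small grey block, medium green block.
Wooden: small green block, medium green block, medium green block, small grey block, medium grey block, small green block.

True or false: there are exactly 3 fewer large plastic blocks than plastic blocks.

There are 2 large plastic blocks.
There are 5 plastic blocks.
The claim requires 5 − 2 (= 3) to equal 3, which holds.

True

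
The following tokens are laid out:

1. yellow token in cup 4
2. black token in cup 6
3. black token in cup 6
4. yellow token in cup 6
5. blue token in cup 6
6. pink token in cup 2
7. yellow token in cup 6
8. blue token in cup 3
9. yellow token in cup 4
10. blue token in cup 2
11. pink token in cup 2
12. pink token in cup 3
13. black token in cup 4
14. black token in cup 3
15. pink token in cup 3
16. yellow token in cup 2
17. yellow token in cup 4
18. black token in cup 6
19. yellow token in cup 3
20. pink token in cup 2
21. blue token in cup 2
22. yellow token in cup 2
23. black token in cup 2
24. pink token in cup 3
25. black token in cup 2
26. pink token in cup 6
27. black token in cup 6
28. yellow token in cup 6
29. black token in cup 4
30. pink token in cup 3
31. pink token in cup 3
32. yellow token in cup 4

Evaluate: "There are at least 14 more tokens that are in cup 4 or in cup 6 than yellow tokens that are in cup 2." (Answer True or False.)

False

tokens in cup 4 or in cup 6: 15.
yellow tokens in cup 2: 2.
The claim requires 15 − 2 = 13 ≥ 14, which does not hold.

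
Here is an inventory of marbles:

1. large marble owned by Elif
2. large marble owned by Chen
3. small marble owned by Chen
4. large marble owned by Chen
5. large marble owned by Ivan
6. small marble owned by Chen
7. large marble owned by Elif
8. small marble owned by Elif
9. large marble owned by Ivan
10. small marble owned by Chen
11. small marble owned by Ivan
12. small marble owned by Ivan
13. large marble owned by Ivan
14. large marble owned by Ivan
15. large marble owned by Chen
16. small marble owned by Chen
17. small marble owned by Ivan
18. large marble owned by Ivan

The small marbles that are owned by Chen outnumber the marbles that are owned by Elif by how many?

1

small marbles owned by Chen: 4.
marbles owned by Elif: 3.
4 − 3 = 1.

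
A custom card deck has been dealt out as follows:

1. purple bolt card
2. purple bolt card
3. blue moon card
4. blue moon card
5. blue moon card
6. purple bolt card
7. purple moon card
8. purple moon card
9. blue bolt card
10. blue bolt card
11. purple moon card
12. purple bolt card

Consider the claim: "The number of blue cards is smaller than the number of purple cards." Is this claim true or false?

|blue cards| = 5.
|purple cards| = 7.
The claim requires 5 < 7, which holds.

True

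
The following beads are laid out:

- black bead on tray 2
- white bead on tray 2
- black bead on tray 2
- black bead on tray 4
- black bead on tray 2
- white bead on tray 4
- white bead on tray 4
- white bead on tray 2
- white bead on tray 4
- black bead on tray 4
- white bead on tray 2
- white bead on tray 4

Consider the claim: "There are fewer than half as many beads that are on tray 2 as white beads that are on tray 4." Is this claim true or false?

|beads on tray 2| = 6.
|white beads on tray 4| = 4.
The claim requires 2 × 6 = 12 < 4, which does not hold.

False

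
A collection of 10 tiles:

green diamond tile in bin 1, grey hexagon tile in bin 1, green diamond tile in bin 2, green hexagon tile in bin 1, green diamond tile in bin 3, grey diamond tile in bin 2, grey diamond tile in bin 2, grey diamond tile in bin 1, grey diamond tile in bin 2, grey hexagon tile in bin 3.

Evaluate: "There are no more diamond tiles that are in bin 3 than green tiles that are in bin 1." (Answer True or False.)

There is 1 diamond tile in bin 3.
There are 2 green tiles in bin 1.
The claim requires 1 ≤ 2, which holds.

True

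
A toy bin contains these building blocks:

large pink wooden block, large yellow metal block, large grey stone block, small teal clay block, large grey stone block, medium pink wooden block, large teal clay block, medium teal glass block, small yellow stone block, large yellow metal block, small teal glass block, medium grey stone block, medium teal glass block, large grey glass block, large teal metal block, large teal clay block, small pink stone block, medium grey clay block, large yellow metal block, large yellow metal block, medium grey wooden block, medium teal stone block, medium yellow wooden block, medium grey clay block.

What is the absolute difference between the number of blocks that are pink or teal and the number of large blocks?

blocks that are pink or teal: 11. large blocks: 11.
|11 − 11| = 11 − 11 = 0.

0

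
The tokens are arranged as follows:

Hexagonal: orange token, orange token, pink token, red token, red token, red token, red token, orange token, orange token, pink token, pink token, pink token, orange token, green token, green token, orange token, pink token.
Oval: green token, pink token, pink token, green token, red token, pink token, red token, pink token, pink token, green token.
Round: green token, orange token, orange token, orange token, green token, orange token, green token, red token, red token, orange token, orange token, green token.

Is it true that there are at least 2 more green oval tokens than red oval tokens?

False

green oval tokens: 3.
red oval tokens: 2.
The claim requires 3 − 2 = 1 ≥ 2, which does not hold.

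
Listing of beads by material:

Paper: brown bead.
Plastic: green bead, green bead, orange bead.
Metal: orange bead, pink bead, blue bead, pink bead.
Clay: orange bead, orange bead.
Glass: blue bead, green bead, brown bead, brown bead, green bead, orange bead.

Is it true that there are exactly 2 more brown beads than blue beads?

False

|brown beads| = 3.
|blue beads| = 2.
The claim requires 3 − 2 (= 1) to equal 2, which does not hold.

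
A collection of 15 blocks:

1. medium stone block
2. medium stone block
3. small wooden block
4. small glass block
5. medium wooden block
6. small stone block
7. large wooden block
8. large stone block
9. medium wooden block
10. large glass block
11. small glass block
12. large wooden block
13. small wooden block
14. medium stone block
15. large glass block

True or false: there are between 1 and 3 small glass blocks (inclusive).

True

There are 2 small glass blocks.
The claim requires 1 ≤ 2 ≤ 3, which holds.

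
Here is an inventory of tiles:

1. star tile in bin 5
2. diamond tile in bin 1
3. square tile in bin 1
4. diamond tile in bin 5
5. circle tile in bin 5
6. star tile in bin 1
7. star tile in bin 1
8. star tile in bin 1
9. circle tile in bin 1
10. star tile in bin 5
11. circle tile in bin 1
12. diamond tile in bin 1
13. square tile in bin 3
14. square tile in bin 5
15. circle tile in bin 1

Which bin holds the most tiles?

Counts by bin: bin 1→9, bin 5→5, bin 3→1.
The maximum is 9, held uniquely by bin 1.

bin 1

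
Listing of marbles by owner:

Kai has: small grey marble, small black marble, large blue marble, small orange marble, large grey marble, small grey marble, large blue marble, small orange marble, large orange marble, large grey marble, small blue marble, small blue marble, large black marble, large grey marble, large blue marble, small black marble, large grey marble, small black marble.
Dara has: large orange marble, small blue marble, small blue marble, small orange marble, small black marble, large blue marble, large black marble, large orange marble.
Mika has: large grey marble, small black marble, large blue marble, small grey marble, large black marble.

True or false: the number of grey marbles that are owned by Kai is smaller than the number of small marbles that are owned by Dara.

|grey marbles owned by Kai| = 6.
|small marbles owned by Dara| = 4.
The claim requires 6 < 4, which does not hold.

False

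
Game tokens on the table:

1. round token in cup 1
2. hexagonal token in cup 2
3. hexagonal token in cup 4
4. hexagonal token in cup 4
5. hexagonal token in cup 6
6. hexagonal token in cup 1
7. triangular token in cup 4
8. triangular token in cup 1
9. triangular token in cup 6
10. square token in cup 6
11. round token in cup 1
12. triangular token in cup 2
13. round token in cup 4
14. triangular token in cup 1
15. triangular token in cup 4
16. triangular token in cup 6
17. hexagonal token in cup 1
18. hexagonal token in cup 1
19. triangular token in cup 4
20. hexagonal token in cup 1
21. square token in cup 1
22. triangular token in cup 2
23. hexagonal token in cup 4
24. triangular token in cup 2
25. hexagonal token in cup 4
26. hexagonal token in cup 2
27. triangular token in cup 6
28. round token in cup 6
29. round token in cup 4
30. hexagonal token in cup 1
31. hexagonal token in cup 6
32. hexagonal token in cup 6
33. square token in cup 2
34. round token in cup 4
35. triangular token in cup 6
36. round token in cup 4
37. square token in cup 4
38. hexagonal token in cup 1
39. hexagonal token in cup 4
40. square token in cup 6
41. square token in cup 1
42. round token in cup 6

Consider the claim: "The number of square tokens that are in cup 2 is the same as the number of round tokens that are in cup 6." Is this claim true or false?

|square tokens in cup 2| = 1.
|round tokens in cup 6| = 2.
The claim requires 1 = 2, which does not hold.

False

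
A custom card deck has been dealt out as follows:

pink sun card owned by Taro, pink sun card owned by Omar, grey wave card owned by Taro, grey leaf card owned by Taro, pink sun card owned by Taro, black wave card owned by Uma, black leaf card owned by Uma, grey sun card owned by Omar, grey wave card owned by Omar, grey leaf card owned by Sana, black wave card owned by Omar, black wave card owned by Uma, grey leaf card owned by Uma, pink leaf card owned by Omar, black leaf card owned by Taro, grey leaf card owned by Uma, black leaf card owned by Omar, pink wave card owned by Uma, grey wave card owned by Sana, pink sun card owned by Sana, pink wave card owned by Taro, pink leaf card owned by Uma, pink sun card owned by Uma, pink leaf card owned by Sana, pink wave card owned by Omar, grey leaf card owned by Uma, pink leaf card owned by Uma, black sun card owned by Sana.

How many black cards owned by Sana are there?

1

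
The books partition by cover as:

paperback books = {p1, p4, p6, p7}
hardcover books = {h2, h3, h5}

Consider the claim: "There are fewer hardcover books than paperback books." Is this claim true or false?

hardcover books: 3.
paperback books: 4.
The claim requires 3 < 4, which holds.

True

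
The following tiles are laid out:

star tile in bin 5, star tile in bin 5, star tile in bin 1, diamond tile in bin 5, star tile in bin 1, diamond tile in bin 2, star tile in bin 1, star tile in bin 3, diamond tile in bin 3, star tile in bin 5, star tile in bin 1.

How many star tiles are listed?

8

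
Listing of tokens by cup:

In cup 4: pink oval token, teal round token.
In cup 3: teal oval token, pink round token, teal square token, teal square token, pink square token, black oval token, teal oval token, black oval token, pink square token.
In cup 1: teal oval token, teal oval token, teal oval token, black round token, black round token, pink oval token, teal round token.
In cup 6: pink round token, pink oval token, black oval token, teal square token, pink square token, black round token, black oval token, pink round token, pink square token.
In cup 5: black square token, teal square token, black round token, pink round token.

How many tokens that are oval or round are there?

oval: 12; round: 10; together 12 + 10 = 22.

22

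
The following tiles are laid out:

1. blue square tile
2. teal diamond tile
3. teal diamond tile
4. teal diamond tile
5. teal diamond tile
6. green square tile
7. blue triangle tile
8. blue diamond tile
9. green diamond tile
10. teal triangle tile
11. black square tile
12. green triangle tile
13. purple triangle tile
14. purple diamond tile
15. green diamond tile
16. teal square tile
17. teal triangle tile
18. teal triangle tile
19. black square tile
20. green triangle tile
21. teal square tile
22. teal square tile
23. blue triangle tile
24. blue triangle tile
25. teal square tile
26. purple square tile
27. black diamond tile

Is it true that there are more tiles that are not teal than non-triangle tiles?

|tiles that are not teal| = 16.
|non-triangle tiles| = 18.
The claim requires 16 > 18, which does not hold.

False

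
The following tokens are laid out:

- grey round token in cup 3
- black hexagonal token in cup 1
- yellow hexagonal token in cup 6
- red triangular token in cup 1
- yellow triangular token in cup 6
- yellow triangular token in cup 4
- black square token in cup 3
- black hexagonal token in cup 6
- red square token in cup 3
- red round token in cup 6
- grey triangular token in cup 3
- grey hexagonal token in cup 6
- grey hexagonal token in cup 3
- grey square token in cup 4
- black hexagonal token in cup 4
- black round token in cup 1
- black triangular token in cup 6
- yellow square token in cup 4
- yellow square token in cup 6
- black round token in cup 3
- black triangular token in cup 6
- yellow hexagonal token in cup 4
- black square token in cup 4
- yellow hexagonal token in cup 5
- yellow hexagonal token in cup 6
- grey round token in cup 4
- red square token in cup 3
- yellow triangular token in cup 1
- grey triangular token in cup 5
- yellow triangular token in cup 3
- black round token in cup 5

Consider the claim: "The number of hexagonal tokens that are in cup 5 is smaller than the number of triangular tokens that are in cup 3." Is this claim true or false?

There is 1 hexagonal token in cup 5.
There are 2 triangular tokens in cup 3.
The claim requires 1 < 2, which holds.

True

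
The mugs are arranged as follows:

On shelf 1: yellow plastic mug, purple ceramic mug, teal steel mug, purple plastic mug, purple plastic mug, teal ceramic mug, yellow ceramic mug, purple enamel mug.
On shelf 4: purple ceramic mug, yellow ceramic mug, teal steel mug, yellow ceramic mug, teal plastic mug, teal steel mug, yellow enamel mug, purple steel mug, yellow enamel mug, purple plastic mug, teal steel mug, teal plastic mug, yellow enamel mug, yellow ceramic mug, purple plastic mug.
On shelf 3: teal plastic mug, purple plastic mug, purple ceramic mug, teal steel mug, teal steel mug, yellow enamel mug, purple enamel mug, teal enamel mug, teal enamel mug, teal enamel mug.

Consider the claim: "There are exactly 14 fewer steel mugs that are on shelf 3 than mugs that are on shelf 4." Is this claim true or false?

False

|steel mugs on shelf 3| = 2.
|mugs on shelf 4| = 15.
The claim requires 15 − 2 (= 13) to equal 14, which does not hold.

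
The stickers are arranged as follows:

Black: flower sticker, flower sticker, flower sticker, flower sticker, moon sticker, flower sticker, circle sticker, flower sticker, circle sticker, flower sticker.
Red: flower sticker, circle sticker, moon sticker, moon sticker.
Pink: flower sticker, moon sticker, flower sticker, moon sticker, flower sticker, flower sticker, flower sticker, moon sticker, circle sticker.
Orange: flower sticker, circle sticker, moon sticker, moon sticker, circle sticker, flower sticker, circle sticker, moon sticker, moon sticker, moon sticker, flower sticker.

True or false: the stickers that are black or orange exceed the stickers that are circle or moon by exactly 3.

True

stickers that are black or orange: 21.
stickers that are circle or moon: 18.
The claim requires 21 − 18 (= 3) to equal 3, which holds.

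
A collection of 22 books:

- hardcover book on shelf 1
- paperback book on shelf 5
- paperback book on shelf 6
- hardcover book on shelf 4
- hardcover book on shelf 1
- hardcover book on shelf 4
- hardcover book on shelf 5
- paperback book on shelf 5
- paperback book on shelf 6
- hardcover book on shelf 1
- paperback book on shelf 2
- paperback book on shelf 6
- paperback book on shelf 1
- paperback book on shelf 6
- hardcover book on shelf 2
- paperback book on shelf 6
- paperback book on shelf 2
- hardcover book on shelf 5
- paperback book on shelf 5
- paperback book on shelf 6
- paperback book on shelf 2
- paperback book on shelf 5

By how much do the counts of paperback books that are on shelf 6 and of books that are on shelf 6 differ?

0

paperback books on shelf 6: 6. books on shelf 6: 6.
|6 − 6| = 6 − 6 = 0.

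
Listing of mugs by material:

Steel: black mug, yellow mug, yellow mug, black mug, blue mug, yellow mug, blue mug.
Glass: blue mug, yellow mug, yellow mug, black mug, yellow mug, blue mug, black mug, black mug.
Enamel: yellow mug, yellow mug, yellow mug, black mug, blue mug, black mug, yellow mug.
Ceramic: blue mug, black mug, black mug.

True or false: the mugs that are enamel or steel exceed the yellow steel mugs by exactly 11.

There are 14 mugs that are enamel or steel.
There are 3 yellow steel mugs.
The claim requires 14 − 3 (= 11) to equal 11, which holds.

True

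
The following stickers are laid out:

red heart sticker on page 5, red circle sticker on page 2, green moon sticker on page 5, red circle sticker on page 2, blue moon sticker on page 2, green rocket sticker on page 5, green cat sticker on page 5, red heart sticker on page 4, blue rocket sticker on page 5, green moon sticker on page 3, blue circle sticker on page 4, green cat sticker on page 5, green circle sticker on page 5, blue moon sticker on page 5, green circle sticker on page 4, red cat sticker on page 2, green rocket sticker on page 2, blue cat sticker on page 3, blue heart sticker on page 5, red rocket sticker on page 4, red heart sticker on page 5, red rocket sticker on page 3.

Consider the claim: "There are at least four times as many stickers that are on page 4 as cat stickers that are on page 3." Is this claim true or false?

|stickers on page 4| = 4.
|cat stickers on page 3| = 1.
The claim requires 4 ≥ 4 × 1 = 4, which holds.

True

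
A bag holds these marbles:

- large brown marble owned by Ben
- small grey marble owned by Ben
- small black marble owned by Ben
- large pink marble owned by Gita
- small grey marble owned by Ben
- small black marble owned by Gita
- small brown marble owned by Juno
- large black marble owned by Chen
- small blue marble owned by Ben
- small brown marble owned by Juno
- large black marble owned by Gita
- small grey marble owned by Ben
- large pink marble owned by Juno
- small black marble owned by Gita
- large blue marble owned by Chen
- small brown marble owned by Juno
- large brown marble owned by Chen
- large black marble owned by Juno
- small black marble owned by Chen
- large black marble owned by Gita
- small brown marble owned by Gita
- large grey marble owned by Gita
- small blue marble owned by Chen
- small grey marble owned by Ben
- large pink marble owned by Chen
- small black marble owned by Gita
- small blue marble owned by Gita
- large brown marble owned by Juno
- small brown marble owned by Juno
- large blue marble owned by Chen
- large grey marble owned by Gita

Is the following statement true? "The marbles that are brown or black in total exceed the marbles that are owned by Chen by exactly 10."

There are 17 marbles that are brown or black.
Count of marbles owned by Chen: 7.
The claim requires 17 − 7 (= 10) to equal 10, which holds.

True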